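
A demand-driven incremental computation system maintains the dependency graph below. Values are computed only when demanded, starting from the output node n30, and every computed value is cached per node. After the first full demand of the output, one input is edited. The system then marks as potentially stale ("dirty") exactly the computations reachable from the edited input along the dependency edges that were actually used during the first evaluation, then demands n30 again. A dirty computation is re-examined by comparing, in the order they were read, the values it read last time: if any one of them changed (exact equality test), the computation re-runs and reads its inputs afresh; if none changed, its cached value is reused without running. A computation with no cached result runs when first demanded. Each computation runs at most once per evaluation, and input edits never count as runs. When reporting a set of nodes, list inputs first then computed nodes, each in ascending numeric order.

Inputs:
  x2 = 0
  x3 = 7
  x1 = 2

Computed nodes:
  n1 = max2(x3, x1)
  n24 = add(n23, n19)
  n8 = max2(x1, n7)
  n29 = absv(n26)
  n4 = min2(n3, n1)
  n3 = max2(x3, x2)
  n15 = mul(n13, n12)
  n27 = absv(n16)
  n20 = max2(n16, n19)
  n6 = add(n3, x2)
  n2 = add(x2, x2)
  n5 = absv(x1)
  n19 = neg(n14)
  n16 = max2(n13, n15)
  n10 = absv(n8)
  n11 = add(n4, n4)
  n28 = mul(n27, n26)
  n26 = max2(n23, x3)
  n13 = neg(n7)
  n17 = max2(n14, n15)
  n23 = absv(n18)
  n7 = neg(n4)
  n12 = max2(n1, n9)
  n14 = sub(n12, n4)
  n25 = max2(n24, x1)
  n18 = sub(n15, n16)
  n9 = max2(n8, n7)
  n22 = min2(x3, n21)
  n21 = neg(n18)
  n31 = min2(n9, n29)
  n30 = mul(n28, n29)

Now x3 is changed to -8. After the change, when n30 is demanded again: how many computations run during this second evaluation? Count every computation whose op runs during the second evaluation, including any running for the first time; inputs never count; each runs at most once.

First evaluation (everything demanded from the output):
  n1 = max2(7, 2) = 7
  n3 = max2(7, 0) = 7
  n4 = min2(7, 7) = 7
  n7 = neg(7) = -7
  n8 = max2(2, -7) = 2
  n9 = max2(2, -7) = 2
  n12 = max2(7, 2) = 7
  n13 = neg(-7) = 7
  n15 = mul(7, 7) = 49
  n16 = max2(7, 49) = 49
  n18 = sub(49, 49) = 0
  n23 = absv(0) = 0
  n26 = max2(0, 7) = 7
  n27 = absv(49) = 49
  n28 = mul(49, 7) = 343
  n29 = absv(7) = 7
  n30 = mul(343, 7) = 2401

Propagation after the edit:
  n1: runs — x3 7->-8; result 2.
  n3: runs — x3 7->-8; result 0.
  n4: runs — n3 7->0; n1 7->2; result 0.
  n7: runs — n4 7->0; result 0.
  n8: runs — n7 -7->0; result 2 (same value as before).
  n9: runs — n7 -7->0; result 2 (same value as before).
  n12: runs — n1 7->2; result 2.
  n13: runs — n7 -7->0; result 0.
  n15: runs — n13 7->0; n12 7->2; result 0.
  n16: runs — n13 7->0; n15 49->0; result 0.
  n18: runs — n15 49->0; n16 49->0; result 0 (same value as before).
  n23: checked — values it read are unchanged (n18 unchanged); reused cached 0 without running.
  n26: runs — x3 7->-8; result 0.
  n27: runs — n16 49->0; result 0.
  n28: runs — n27 49->0; n26 7->0; result 0.
  n29: runs — n26 7->0; result 0.
  n30: runs — n28 343->0; n29 7->0; result 0.

Key observation: the cutoff stops propagation at n23 — its inputs' values are unchanged, so it reuses its cache.

Computations that run: n1, n3, n4, n7, n8, n9, n12, n13, n15, n16, n18, n26, n27, n28, n29, n30 — 16 in total.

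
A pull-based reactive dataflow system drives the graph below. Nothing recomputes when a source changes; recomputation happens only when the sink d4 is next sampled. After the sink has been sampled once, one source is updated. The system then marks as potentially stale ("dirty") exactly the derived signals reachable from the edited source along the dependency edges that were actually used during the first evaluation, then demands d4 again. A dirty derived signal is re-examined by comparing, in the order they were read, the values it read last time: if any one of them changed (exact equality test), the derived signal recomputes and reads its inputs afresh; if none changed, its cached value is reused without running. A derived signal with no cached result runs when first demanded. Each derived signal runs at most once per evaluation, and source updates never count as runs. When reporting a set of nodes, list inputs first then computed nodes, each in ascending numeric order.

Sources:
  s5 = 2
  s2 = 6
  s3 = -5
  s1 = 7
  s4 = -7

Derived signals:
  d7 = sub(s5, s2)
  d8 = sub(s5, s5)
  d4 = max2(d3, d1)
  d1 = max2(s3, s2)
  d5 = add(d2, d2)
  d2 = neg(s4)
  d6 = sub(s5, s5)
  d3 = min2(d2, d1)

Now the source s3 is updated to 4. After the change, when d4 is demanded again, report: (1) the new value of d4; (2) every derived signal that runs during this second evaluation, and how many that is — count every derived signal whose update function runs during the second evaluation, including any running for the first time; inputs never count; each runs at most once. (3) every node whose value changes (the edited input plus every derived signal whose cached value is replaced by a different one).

New value of d4: 6.
Derived signals that run: d1 — 1 in total.
Values that change: s3.
Key observation: the change is absorbed at d1 — it re-runs but produces the same value, and the output's value is unchanged.

First evaluation (everything demanded from the output):
  d1 = max2(-5, 6) = 6
  d2 = neg(-7) = 7
  d3 = min2(7, 6) = 6
  d4 = max2(6, 6) = 6

Propagation after the edit:
  d1: runs — s3 -5->4; result 6 (same value as before).
  d3: checked — values it read are unchanged (d2 unchanged, d1 unchanged); reused cached 6 without running.
  d4: checked — values it read are unchanged (d3 unchanged, d1 unchanged); reused cached 6 without running.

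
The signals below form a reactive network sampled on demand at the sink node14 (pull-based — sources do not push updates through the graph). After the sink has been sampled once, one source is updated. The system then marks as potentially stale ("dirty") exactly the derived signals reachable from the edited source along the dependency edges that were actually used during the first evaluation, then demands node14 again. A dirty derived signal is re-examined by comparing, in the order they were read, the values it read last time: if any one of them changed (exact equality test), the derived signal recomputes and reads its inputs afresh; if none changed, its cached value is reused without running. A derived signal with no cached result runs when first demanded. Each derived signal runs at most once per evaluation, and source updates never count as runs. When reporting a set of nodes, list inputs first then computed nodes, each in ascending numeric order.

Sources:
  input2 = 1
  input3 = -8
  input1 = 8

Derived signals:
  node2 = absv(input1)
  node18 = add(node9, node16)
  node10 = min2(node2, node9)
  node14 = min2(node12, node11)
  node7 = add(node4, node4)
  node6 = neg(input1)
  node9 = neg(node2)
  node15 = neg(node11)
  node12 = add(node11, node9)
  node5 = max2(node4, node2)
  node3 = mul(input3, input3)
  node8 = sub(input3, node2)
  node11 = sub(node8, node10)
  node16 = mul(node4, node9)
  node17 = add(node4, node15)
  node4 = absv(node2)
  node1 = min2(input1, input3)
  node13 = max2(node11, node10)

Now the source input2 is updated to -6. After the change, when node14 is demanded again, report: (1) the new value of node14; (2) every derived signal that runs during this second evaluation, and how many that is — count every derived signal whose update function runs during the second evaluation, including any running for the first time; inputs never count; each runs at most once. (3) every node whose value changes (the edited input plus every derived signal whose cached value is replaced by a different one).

Initial pass — values computed on the first demand:
  node2 = absv(8) = 8
  node8 = sub(-8, 8) = -16
  node9 = neg(8) = -8
  node10 = min2(8, -8) = -8
  node11 = sub(-16, -8) = -8
  node12 = add(-8, -8) = -16
  node14 = min2(-16, -8) = -16

Second demand — change propagation:
  no demanded computation ever read input2, so the edit dirties nothing and nothing runs.

The important point: nothing the output needs ever reads input2, so the edit is invisible to it.

node14 now evaluates to -16.
Run set: none (0 run).
Changed values: input2.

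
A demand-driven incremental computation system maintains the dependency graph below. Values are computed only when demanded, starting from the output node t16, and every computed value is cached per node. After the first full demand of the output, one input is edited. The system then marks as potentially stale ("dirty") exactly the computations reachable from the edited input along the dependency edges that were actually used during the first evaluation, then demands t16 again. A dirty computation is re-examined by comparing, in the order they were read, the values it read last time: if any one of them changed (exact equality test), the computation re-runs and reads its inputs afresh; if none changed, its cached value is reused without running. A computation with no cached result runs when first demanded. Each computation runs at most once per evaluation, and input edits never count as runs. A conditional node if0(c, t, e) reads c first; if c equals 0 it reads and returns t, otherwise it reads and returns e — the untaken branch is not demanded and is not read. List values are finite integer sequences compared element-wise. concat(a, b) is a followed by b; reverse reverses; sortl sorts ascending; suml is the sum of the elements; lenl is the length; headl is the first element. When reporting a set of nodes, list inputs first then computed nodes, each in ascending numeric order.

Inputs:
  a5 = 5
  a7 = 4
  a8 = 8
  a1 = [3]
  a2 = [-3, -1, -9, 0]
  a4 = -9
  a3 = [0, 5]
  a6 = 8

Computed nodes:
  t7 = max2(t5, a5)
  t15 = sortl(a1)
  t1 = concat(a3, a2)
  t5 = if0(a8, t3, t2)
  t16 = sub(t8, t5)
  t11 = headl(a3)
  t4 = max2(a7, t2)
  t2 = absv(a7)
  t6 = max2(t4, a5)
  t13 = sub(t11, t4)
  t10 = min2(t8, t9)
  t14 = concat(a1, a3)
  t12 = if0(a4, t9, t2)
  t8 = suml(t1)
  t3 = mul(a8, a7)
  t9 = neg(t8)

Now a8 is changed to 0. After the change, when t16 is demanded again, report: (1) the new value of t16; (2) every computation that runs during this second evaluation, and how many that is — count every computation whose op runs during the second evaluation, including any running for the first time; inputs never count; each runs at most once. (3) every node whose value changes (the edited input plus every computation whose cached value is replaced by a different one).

First evaluation (everything demanded from the output):
  t1 = concat([0, 5], [-3, -1, -9, 0]) = [0, 5, -3, -1, -9, 0]
  t2 = absv(4) = 4
  t5 = if0(a8=8 -> else branch t2) = 4
  t8 = suml([0, 5, -3, -1, -9, 0]) = -8
  t16 = sub(-8, 4) = -12

Propagation after the edit:
  t3: demanded for the first time — runs, produces 0.
  t5: runs — a8 8->0; result 0.
  t16: runs — t5 4->0; result -8.

Key observation: a condition flipped, so demand reaches new nodes — t3 runs for the first time.

New value of t16: -8.
Computations that run: t3, t5, t16 — 3 in total.
Values that change: a8, t5, t16.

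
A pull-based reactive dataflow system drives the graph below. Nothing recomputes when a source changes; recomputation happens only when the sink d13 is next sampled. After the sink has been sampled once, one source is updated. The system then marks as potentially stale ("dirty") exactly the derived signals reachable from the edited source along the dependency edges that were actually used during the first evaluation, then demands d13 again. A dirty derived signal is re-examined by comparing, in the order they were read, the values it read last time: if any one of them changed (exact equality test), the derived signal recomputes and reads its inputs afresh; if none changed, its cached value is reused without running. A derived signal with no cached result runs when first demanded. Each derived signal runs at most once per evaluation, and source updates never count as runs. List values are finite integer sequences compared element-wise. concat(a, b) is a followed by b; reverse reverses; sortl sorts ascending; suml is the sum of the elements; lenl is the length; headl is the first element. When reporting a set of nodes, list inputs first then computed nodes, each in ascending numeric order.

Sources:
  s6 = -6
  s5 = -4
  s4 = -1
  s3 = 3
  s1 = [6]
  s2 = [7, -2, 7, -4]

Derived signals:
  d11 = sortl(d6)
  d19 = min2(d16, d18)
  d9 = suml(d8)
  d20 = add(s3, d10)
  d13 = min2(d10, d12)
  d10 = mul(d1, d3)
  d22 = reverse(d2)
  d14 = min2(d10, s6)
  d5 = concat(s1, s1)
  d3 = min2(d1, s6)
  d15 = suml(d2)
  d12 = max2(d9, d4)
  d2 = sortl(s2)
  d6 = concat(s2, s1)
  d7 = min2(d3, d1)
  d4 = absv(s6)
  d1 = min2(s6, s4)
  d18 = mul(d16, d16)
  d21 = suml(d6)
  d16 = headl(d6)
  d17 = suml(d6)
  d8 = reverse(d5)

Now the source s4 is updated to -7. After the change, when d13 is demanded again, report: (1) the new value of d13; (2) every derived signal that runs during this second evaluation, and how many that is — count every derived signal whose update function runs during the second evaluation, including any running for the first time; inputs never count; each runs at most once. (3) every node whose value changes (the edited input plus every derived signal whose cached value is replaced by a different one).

New value of d13: 12.
Derived signals that run: d1, d3, d10, d13 — 4 in total.
Values that change: s4, d1, d3, d10.

First evaluation (everything demanded from the output):
  d1 = min2(-6, -1) = -6
  d3 = min2(-6, -6) = -6
  d4 = absv(-6) = 6
  d5 = concat([6], [6]) = [6, 6]
  d8 = reverse([6, 6]) = [6, 6]
  d9 = suml([6, 6]) = 12
  d10 = mul(-6, -6) = 36
  d12 = max2(12, 6) = 12
  d13 = min2(36, 12) = 12

Propagation after the edit:
  d1: runs — s4 -1->-7; result -7.
  d3: runs — d1 -6->-7; result -7.
  d10: runs — d1 -6->-7; d3 -6->-7; result 49.
  d13: runs — d10 36->49; result 12 (same value as before).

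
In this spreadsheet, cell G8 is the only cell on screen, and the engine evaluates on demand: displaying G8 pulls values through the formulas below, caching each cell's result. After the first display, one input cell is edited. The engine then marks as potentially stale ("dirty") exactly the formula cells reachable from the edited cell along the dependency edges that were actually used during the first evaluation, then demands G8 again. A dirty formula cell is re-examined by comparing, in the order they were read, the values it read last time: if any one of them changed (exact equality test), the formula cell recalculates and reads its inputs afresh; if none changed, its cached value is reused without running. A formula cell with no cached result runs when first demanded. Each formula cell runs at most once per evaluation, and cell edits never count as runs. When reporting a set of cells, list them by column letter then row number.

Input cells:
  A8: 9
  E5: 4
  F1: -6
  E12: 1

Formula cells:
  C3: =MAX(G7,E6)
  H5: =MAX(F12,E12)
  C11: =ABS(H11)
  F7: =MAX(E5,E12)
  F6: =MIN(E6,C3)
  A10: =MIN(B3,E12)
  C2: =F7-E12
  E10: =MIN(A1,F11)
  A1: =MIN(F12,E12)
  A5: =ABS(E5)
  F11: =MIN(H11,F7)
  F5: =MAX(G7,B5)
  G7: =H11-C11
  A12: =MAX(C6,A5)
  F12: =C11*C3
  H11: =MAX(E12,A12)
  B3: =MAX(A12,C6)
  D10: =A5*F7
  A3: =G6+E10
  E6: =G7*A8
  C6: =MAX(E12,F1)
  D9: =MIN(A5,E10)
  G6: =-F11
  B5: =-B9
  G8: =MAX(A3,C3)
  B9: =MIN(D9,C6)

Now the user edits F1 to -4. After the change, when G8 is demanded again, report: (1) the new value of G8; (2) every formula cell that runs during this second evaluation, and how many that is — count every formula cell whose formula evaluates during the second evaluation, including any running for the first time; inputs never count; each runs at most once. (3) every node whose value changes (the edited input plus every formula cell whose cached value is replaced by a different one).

G8 now evaluates to 0.
Run set: C6 (1 run).
Changed values: F1.
The important point: C6 recomputes to an identical value, and the output ends up unchanged.

Initial pass — values computed on the first demand:
  A5 = ABS(4) = 4
  C6 = MAX(1, -6) = 1
  A12 = MAX(1, 4) = 4
  F7 = MAX(4, 1) = 4
  H11 = MAX(1, 4) = 4
  C11 = ABS(4) = 4
  F11 = MIN(4, 4) = 4
  G6 = -(4) = -4
  G7 = 4 - 4 = 0
  E6 = 0 * 9 = 0
  C3 = MAX(0, 0) = 0
  F12 = 4 * 0 = 0
  A1 = MIN(0, 1) = 0
  E10 = MIN(0, 4) = 0
  A3 = -4 + 0 = -4
  G8 = MAX(-4, 0) = 0

Second demand — change propagation:
  C6: re-runs because F1 -6->-4; new result 1 (unchanged).
  A12: re-examined; everything it read last time is the same (C6 unchanged, A5 unchanged) — cache 4 kept, no run.
  H11: re-examined; everything it read last time is the same (E12 unchanged, A12 unchanged) — cache 4 kept, no run.
  C11: re-examined; everything it read last time is the same (H11 unchanged) — cache 4 kept, no run.
  F11: re-examined; everything it read last time is the same (H11 unchanged, F7 unchanged) — cache 4 kept, no run.
  G6: re-examined; everything it read last time is the same (F11 unchanged) — cache -4 kept, no run.
  G7: re-examined; everything it read last time is the same (H11 unchanged, C11 unchanged) — cache 0 kept, no run.
  E6: re-examined; everything it read last time is the same (G7 unchanged, A8 unchanged) — cache 0 kept, no run.
  C3: re-examined; everything it read last time is the same (G7 unchanged, E6 unchanged) — cache 0 kept, no run.
  F12: re-examined; everything it read last time is the same (C11 unchanged, C3 unchanged) — cache 0 kept, no run.
  A1: re-examined; everything it read last time is the same (F12 unchanged, E12 unchanged) — cache 0 kept, no run.
  E10: re-examined; everything it read last time is the same (A1 unchanged, F11 unchanged) — cache 0 kept, no run.
  A3: re-examined; everything it read last time is the same (G6 unchanged, E10 unchanged) — cache -4 kept, no run.
  G8: re-examined; everything it read last time is the same (A3 unchanged, C3 unchanged) — cache 0 kept, no run.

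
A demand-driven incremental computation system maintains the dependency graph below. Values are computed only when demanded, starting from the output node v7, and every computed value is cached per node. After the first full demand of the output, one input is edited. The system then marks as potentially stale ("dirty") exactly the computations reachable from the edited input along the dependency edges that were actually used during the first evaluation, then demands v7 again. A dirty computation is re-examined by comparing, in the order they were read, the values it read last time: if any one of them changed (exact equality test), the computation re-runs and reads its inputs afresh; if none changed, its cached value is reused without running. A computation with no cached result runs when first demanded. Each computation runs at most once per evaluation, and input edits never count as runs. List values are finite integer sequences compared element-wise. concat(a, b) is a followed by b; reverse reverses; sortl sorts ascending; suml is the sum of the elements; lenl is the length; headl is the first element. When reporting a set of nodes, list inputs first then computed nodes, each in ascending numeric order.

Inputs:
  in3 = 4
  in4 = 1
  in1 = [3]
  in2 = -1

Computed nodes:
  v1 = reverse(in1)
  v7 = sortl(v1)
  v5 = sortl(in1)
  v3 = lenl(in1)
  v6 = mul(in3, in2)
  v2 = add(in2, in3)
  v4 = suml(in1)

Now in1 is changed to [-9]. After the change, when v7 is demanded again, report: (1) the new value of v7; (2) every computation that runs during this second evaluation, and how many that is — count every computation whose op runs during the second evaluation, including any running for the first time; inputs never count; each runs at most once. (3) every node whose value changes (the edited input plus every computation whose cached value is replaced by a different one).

New value of v7: [-9].
Computations that run: v1, v7 — 2 in total.
Values that change: in1, v1, v7.

First evaluation (everything demanded from the output):
  v1 = reverse([3]) = [3]
  v7 = sortl([3]) = [3]

Propagation after the edit:
  v1: runs — in1 [3]->[-9]; result [-9].
  v7: runs — v1 [3]->[-9]; result [-9].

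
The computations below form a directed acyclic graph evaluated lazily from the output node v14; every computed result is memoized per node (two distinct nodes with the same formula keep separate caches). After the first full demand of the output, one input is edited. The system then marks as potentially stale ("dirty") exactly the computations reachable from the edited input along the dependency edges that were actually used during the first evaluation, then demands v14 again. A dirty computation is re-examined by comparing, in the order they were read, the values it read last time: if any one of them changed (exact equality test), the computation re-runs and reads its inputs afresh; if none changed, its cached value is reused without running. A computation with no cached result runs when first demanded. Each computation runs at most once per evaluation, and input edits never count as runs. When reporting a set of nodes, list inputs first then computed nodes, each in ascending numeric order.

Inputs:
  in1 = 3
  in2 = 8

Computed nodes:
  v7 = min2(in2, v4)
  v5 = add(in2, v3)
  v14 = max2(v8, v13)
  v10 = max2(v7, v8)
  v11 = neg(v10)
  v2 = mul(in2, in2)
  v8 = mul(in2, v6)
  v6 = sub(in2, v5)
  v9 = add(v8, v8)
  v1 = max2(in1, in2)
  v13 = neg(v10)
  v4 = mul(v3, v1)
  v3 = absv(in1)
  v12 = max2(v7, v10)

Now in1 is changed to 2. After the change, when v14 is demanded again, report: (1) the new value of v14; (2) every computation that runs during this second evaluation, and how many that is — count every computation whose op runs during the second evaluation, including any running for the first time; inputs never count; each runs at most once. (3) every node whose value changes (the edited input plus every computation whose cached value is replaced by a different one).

Demanding v14 again yields -8.
9 computations run: v1, v3, v4, v5, v6, v7, v8, v10, v14.
The nodes whose values change: in1, v3, v4, v5, v6, v8.
Note where the cutoff bites: v13 is checked, finds nothing changed, and keeps its cache.

First demand of the output computes:
  v1 = max2(3, 8) = 8
  v3 = absv(3) = 3
  v4 = mul(3, 8) = 24
  v5 = add(8, 3) = 11
  v6 = sub(8, 11) = -3
  v7 = min2(8, 24) = 8
  v8 = mul(8, -3) = -24
  v10 = max2(8, -24) = 8
  v13 = neg(8) = -8
  v14 = max2(-24, -8) = -8

After the edit, cleaning proceeds:
  v1: a read changed (in1 3->2) — executes, giving 8 — identical to its old value.
  v3: a read changed (in1 3->2) — executes, giving 2.
  v4: a read changed (v3 3->2) — executes, giving 16.
  v5: a read changed (v3 3->2) — executes, giving 10.
  v6: a read changed (v5 11->10) — executes, giving -2.
  v7: a read changed (v4 24->16) — executes, giving 8 — identical to its old value.
  v8: a read changed (v6 -3->-2) — executes, giving -16.
  v10: a read changed (v8 -24->-16) — executes, giving 8 — identical to its old value.
  v13: dirty, but its reads are unchanged (v10 unchanged); cached -8 stands.
  v14: a read changed (v8 -24->-16) — executes, giving -8 — identical to its old value.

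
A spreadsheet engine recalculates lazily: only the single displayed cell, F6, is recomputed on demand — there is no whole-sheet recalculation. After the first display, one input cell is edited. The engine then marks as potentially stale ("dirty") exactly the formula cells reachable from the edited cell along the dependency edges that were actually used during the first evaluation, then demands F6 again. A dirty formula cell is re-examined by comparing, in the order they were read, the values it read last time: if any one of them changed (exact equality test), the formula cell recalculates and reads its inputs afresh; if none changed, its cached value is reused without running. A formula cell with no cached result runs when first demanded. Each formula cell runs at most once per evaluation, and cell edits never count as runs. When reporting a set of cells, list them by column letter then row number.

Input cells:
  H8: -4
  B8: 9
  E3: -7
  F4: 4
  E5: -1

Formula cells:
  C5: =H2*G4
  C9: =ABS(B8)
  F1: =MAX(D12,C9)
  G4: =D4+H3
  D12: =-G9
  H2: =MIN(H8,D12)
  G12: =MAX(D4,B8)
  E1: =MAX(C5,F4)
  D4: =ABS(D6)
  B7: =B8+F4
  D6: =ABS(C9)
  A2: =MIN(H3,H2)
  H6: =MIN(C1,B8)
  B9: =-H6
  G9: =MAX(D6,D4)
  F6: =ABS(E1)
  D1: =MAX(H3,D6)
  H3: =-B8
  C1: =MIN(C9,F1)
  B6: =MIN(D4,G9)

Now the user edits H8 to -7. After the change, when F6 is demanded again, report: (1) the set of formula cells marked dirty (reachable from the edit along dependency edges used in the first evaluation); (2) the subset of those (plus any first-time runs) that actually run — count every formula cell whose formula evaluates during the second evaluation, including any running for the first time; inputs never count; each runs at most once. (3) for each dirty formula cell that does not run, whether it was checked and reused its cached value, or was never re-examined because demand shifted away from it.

First evaluation (everything demanded from the output):
  C9 = ABS(9) = 9
  D6 = ABS(9) = 9
  D4 = ABS(9) = 9
  G9 = MAX(9, 9) = 9
  D12 = -(9) = -9
  H2 = MIN(-4, -9) = -9
  H3 = -(9) = -9
  G4 = 9 + -9 = 0
  C5 = -9 * 0 = 0
  E1 = MAX(0, 4) = 4
  F6 = ABS(4) = 4

Propagation after the edit:
  H2: runs — H8 -4->-7; result -9 (same value as before).
  C5: checked — values it read are unchanged (H2 unchanged, G4 unchanged); reused cached 0 without running.
  E1: checked — values it read are unchanged (C5 unchanged, F4 unchanged); reused cached 4 without running.
  F6: checked — values it read are unchanged (E1 unchanged); reused cached 4 without running.

Key observation: the change is absorbed at H2 — it re-runs but produces the same value, and the output's value is unchanged.

Marked dirty: C5, E1, F6, H2.
Formula cells that run: H2 — 1 in total.
Checked but reused from cache: C5, E1, F6.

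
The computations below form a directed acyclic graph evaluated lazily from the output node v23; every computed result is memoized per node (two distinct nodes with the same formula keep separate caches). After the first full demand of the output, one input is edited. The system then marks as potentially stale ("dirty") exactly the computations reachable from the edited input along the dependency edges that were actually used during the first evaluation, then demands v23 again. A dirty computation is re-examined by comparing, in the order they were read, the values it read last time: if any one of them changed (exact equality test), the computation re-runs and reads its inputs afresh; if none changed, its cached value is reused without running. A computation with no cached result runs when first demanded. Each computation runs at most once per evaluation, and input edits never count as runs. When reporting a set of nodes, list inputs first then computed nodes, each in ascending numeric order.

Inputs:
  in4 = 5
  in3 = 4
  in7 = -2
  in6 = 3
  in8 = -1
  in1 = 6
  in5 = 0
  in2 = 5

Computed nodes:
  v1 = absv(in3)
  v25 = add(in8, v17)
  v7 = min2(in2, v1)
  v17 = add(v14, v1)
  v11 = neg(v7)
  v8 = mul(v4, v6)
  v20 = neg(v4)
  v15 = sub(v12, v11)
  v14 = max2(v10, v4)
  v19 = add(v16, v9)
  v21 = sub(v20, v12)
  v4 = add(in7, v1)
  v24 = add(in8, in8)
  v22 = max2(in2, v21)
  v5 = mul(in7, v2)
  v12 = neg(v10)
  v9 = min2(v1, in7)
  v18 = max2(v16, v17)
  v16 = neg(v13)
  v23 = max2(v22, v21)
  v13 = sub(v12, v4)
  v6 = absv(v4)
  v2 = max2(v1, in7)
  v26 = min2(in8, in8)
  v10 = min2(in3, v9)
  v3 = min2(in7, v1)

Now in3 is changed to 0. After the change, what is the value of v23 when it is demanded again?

First demand of the output computes:
  v1 = absv(4) = 4
  v4 = add(-2, 4) = 2
  v9 = min2(4, -2) = -2
  v10 = min2(4, -2) = -2
  v12 = neg(-2) = 2
  v20 = neg(2) = -2
  v21 = sub(-2, 2) = -4
  v22 = max2(5, -4) = 5
  v23 = max2(5, -4) = 5

After the edit, cleaning proceeds:
  v1: a read changed (in3 4->0) — executes, giving 0.
  v4: a read changed (v1 4->0) — executes, giving -2.
  v9: a read changed (v1 4->0) — executes, giving -2 — identical to its old value.
  v10: a read changed (in3 4->0) — executes, giving -2 — identical to its old value.
  v12: dirty, but its reads are unchanged (v10 unchanged); cached 2 stands.
  v20: a read changed (v4 2->-2) — executes, giving 2.
  v21: a read changed (v20 -2->2) — executes, giving 0.
  v22: a read changed (v21 -4->0) — executes, giving 5 — identical to its old value.
  v23: a read changed (v21 -4->0) — executes, giving 5 — identical to its old value.

Note where the cutoff bites: v12 is checked, finds nothing changed, and keeps its cache.

Demanding v23 again yields 5.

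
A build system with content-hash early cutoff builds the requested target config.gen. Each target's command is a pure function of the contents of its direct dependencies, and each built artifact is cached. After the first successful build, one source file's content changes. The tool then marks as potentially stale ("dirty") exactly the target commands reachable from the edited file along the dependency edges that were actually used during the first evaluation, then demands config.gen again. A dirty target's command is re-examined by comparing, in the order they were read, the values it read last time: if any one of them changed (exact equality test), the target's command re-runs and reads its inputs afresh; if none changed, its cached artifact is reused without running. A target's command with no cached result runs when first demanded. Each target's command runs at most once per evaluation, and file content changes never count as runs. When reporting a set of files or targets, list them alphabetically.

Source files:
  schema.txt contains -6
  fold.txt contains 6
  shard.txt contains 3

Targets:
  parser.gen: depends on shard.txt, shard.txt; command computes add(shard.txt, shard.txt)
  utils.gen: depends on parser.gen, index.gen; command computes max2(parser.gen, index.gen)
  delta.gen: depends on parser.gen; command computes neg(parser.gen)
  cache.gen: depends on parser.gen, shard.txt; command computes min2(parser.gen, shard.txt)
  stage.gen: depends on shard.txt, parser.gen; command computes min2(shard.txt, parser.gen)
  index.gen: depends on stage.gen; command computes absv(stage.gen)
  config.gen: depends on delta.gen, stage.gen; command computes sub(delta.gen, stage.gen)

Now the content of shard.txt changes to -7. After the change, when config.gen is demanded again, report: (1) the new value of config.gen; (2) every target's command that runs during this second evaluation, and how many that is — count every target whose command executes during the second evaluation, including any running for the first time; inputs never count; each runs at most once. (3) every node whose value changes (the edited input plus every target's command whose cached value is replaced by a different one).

First evaluation (everything demanded from the output):
  parser.gen = add(3, 3) = 6
  delta.gen = neg(6) = -6
  stage.gen = min2(3, 6) = 3
  config.gen = sub(-6, 3) = -9

Propagation after the edit:
  parser.gen: runs — shard.txt 3->-7; shard.txt 3->-7; result -14.
  delta.gen: runs — parser.gen 6->-14; result 14.
  stage.gen: runs — shard.txt 3->-7; parser.gen 6->-14; result -14.
  config.gen: runs — delta.gen -6->14; stage.gen 3->-14; result 28.

New value of config.gen: 28.
Target commands that run: config.gen, delta.gen, parser.gen, stage.gen — 4 in total.
Values that change: config.gen, delta.gen, parser.gen, shard.txt, stage.gen.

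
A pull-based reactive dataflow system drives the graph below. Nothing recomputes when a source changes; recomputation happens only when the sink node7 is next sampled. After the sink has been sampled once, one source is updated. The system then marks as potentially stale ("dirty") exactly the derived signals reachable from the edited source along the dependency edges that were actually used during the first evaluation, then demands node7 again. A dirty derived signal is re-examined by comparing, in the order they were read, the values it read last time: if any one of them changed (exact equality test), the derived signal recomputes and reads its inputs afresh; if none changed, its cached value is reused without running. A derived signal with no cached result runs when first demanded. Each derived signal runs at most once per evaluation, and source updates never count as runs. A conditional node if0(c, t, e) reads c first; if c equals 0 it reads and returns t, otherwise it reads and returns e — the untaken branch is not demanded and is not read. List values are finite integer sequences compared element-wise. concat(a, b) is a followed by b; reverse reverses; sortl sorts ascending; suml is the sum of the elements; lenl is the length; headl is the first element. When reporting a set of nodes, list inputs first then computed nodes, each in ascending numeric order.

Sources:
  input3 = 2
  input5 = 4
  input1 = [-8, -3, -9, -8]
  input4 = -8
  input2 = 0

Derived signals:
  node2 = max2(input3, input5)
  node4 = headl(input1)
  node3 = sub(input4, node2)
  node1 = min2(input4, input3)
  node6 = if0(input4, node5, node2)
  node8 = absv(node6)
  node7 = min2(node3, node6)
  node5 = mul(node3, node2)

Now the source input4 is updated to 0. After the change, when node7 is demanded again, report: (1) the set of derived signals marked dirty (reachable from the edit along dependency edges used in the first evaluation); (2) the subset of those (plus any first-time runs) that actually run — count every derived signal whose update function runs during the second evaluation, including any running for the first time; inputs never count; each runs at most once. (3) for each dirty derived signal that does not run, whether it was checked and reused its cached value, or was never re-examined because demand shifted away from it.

First evaluation (everything demanded from the output):
  node2 = max2(2, 4) = 4
  node3 = sub(-8, 4) = -12
  node6 = if0(input4=-8 -> else branch node2) = 4
  node7 = min2(-12, 4) = -12

Propagation after the edit:
  node3: runs — input4 -8->0; result -4.
  node5: demanded for the first time — runs, produces -16.
  node6: runs — input4 -8->0; result -16.
  node7: runs — node3 -12->-4; node6 4->-16; result -16.

Key observation: a condition flipped, so demand reaches new nodes — node5 runs for the first time.

Marked dirty: node3, node6, node7.
Derived signals that run: node3, node5, node6, node7 — 4 in total.
Every dirty derived signal ran.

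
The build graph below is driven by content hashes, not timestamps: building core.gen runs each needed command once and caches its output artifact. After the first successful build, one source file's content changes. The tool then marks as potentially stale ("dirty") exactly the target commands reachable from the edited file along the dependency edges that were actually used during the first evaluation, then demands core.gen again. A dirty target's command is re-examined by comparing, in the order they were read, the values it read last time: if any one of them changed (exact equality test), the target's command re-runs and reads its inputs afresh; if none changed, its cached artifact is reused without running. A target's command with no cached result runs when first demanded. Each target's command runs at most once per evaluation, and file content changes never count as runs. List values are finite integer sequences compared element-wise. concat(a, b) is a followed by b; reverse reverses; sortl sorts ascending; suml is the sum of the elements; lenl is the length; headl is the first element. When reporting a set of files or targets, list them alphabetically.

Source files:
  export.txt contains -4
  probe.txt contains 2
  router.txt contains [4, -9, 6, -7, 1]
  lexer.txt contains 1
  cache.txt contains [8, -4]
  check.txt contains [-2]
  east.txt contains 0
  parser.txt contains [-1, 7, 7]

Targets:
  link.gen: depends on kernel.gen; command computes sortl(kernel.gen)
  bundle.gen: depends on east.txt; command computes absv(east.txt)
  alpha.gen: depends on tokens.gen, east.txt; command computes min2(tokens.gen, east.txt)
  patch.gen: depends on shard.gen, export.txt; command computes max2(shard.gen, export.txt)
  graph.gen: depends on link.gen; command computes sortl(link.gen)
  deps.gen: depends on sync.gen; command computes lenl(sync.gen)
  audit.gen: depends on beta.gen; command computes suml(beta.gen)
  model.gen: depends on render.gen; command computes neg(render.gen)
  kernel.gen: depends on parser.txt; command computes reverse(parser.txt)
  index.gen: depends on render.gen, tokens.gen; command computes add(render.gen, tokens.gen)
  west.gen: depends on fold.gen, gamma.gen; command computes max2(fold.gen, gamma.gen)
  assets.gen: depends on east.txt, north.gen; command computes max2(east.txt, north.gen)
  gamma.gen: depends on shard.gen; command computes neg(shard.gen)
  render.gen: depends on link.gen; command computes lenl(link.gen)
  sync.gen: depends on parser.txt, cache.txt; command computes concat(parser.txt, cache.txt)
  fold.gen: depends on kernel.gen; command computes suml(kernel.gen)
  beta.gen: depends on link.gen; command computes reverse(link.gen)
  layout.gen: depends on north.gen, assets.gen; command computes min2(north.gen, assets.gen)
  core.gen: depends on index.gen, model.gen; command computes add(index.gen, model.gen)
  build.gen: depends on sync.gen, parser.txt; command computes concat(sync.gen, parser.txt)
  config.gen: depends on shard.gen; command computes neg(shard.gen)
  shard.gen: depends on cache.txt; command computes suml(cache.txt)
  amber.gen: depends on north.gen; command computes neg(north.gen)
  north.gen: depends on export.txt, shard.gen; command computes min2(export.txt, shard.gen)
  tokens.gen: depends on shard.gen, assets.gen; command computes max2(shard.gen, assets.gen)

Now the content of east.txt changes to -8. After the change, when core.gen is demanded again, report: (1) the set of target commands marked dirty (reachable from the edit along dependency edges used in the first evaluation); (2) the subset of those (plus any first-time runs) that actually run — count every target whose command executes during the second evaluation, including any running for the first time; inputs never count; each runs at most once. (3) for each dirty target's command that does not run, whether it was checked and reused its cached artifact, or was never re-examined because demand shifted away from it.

Dirty set: assets.gen, core.gen, index.gen, tokens.gen.
Run set: assets.gen, tokens.gen (2 run).
Re-examined without running (cache reused): core.gen, index.gen.
The important point: tokens.gen recomputes to an identical value, and the output ends up unchanged.

Initial pass — values computed on the first demand:
  kernel.gen = reverse([-1, 7, 7]) = [7, 7, -1]
  link.gen = sortl([7, 7, -1]) = [-1, 7, 7]
  render.gen = lenl([-1, 7, 7]) = 3
  model.gen = neg(3) = -3
  shard.gen = suml([8, -4]) = 4
  north.gen = min2(-4, 4) = -4
  assets.gen = max2(0, -4) = 0
  tokens.gen = max2(4, 0) = 4
  index.gen = add(3, 4) = 7
  core.gen = add(7, -3) = 4

Second demand — change propagation:
  assets.gen: re-runs because east.txt 0->-8; new result -4.
  tokens.gen: re-runs because assets.gen 0->-4; new result 4 (unchanged).
  index.gen: re-examined; everything it read last time is the same (render.gen unchanged, tokens.gen unchanged) — cache 7 kept, no run.
  core.gen: re-examined; everything it read last time is the same (index.gen unchanged, model.gen unchanged) — cache 4 kept, no run.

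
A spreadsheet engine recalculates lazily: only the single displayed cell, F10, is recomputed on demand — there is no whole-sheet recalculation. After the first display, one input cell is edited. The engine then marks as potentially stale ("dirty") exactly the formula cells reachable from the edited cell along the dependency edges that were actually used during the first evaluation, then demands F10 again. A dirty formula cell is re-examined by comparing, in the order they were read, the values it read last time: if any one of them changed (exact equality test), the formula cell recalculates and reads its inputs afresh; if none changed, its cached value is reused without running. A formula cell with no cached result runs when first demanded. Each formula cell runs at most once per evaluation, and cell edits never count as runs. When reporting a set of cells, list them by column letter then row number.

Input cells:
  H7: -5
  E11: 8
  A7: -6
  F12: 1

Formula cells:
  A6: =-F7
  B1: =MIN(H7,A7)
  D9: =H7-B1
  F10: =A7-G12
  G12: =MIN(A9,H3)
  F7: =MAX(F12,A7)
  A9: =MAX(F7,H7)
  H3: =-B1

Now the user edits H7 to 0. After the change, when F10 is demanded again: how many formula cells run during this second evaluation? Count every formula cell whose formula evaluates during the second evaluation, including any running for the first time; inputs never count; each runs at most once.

First evaluation (everything demanded from the output):
  B1 = MIN(-5, -6) = -6
  F7 = MAX(1, -6) = 1
  A9 = MAX(1, -5) = 1
  H3 = -(-6) = 6
  G12 = MIN(1, 6) = 1
  F10 = -6 - 1 = -7

Propagation after the edit:
  A9: runs — H7 -5->0; result 1 (same value as before).
  B1: runs — H7 -5->0; result -6 (same value as before).
  H3: checked — values it read are unchanged (B1 unchanged); reused cached 6 without running.
  G12: checked — values it read are unchanged (A9 unchanged, H3 unchanged); reused cached 1 without running.
  F10: checked — values it read are unchanged (A7 unchanged, G12 unchanged); reused cached -7 without running.

Key observation: the cutoff stops propagation at H3 — its inputs' values are unchanged, so it reuses its cache.

Formula cells that run: A9, B1 — 2 in total.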